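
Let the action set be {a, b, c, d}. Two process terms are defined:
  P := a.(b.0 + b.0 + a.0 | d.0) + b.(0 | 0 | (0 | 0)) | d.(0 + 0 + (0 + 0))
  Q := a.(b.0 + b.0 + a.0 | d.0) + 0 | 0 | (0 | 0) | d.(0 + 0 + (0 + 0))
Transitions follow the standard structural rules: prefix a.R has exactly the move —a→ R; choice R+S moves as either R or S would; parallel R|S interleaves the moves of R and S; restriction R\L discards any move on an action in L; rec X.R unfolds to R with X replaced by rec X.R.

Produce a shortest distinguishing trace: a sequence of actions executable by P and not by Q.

b

LTS(P): 9 reachable states
  s0 = a.(b.0 + b.0 + a.0 | d.0) + b.(0 | 0 | (0 | 0)) | d.(0 + 0 + (0 + 0)) → --a--▸ s1, --b--▸ s2, --d--▸ s3
  s1 = b.0 + b.0 + a.0 | d.0 → --a--▸ s4, --b--▸ s5, --d--▸ s6
  s2 = 0 | 0 | (0 | 0) | d.(0 + 0 + (0 + 0)) → --d--▸ s7
  s3 = b.(0 | 0 | (0 | 0)) | (0 + 0 + (0 + 0)) → --b--▸ s7
  s4 = 0 | d.0 → --d--▸ s8
  s5 = 0 → (no moves)
  s6 = a.0 | 0 → --a--▸ s8
  s7 = 0 | 0 | (0 | 0) | (0 + 0 + (0 + 0)) → (no moves)
  s8 = 0 | 0 → (no moves)
LTS(Q): 7 reachable states
  t0 = a.(b.0 + b.0 + a.0 | d.0) + 0 | 0 | (0 | 0) | d.(0 + 0 + (0 + 0)) → --a--▸ t1, --d--▸ t2
  t1 = b.0 + b.0 + a.0 | d.0 → --a--▸ t3, --b--▸ t4, --d--▸ t5
  t2 = 0 | 0 | (0 | 0) | (0 + 0 + (0 + 0)) → (no moves)
  t3 = 0 | d.0 → --d--▸ t6
  t4 = 0 → (no moves)
  t5 = a.0 | 0 → --a--▸ t6
  t6 = 0 | 0 → (no moves)
Executing b from P (initial set {s0}):
  [1] b ⇒ {s2}
  P completes σ.
Executing b from Q (initial set {t0}):
  [1] b ⇒ ∅  — Q cannot continue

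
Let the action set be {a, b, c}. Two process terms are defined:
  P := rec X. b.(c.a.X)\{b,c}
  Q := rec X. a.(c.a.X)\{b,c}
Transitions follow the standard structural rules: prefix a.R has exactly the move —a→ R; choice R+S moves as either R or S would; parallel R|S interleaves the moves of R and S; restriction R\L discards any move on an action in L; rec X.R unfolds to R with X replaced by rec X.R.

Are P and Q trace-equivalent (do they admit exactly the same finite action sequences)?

Reachable graph of P (2 states):
  m0 = rec X. b.(c.a.X)\{b,c} :: --b--▸ m1
  m1 = (c.a.(rec X. b.(c.a.X)\{b,c}))\{b,c} :: ∅
Reachable graph of Q (2 states):
  n0 = rec X. a.(c.a.X)\{b,c} :: --a--▸ n1
  n1 = (c.a.(rec X. a.(c.a.X)\{b,c}))\{b,c} :: ∅
Run σ = ⟨b⟩ on P: start {m0}
  step 1 (b): {m1}
  P completes σ.
Run σ = ⟨b⟩ on Q: start {n0}
  step 1 (b): ∅ (Q stuck)

traces(P) ≠ traces(Q) — witness ⟨b⟩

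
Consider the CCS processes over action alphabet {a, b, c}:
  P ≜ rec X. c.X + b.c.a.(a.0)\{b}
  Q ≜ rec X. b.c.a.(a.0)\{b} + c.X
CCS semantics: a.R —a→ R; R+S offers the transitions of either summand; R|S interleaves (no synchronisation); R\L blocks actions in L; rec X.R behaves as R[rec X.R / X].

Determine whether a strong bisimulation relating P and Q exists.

YES

Reachable graph of P (5 states):
  u0 = rec X. c.X + b.c.a.(a.0)\{b} :: -b-> u1, -c-> u0
  u1 = c.a.(a.0)\{b} :: -c-> u2
  u2 = a.(a.0)\{b} :: -a-> u3
  u3 = (a.0)\{b} :: -a-> u4
  u4 = 0\{b} :: ∅
Reachable graph of Q (5 states):
  v0 = rec X. b.c.a.(a.0)\{b} + c.X :: -b-> v1, -c-> v0
  v1 = c.a.(a.0)\{b} :: -c-> v2
  v2 = a.(a.0)\{b} :: -a-> v3
  v3 = (a.0)\{b} :: -a-> v4
  v4 = 0\{b} :: ∅
Coarsest stable partition (strong bisimilarity classes):
  B0 = {u0, v0}
  B1 = {u1, v1}
  B2 = {u2, v2}
  B3 = {u3, v3}
  B4 = {u4, v4}
u0 ∈ B0, v0 ∈ B0 → same block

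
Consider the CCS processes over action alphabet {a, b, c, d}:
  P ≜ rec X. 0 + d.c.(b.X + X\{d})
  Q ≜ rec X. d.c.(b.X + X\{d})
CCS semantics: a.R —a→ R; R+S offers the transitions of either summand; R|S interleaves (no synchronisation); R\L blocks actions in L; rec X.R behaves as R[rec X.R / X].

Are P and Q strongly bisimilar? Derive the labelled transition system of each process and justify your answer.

Reachable graph of P (3 states):
  m0 = rec X. 0 + d.c.(b.X + X\{d}) | -d-> m1
  m1 = c.(b.(rec X. 0 + d.c.(b.X + X\{d})) + (rec X. 0 + d.c.(b.X + X\{d}))\{d}) | -c-> m2
  m2 = b.(rec X. 0 + d.c.(b.X + X\{d})) + (rec X. 0 + d.c.(b.X + X\{d}))\{d} | -b-> m0
Reachable graph of Q (3 states):
  n0 = rec X. d.c.(b.X + X\{d}) | -d-> n1
  n1 = c.(b.(rec X. d.c.(b.X + X\{d})) + (rec X. d.c.(b.X + X\{d}))\{d}) | -c-> n2
  n2 = b.(rec X. d.c.(b.X + X\{d})) + (rec X. d.c.(b.X + X\{d}))\{d} | -b-> n0
Partition-refinement fixed point:
  B0 = {m0, n0}
  B1 = {m1, n1}
  B2 = {m2, n2}
m0 ∈ B0, n0 ∈ B0 → same block

YES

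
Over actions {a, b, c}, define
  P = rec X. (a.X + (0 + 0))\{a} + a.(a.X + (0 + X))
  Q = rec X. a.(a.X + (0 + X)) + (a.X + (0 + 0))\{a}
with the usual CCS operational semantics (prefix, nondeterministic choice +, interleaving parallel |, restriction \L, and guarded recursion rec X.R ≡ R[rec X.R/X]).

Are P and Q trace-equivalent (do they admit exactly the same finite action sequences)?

LTS(P): 2 reachable states
  p0 = rec X. (a.X + (0 + 0))\{a} + a.(a.X + (0 + X)) → ··a··> p1
  p1 = a.(rec X. (a.X + (0 + 0))\{a} + a.(a.X + (0 + X))) + (0 + (rec X. (a.X + (0 + 0))\{a} + a.(a.X + (0 + X)))) → ··a··> p0, ··a··> p1
LTS(Q): 2 reachable states
  q0 = rec X. a.(a.X + (0 + X)) + (a.X + (0 + 0))\{a} → ··a··> q1
  q1 = a.(rec X. a.(a.X + (0 + X)) + (a.X + (0 + 0))\{a}) + (0 + (rec X. a.(a.X + (0 + X)) + (a.X + (0 + 0))\{a})) → ··a··> q0, ··a··> q1
Bisimilarity quotient blocks:
  B0 = {p0, p1, q0, q1}
p0 ∈ B0, q0 ∈ B0 → same block
Bisimilar ⇒ trace-equivalent.

traces(P) = traces(Q)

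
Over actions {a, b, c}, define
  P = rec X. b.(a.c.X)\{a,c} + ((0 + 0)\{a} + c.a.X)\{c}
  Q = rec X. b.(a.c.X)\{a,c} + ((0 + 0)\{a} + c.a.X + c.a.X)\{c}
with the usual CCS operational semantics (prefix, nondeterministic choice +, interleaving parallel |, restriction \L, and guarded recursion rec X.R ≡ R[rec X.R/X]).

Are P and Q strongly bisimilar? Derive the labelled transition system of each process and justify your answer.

P's transition system — 2 states:
  s0 = rec X. b.(a.c.X)\{a,c} + ((0 + 0)\{a} + c.a.X)\{c} | ··b··> s1
  s1 = (a.c.(rec X. b.(a.c.X)\{a,c} + ((0 + 0)\{a} + c.a.X)\{c}))\{a,c} | ·
Q's transition system — 2 states:
  t0 = rec X. b.(a.c.X)\{a,c} + ((0 + 0)\{a} + c.a.X + c.a.X)\{c} | ··b··> t1
  t1 = (a.c.(rec X. b.(a.c.X)\{a,c} + ((0 + 0)\{a} + c.a.X + c.a.X)\{c}))\{a,c} | ·
Partition-refinement fixed point:
  B0 = {s0, t0}
  B1 = {s1, t1}
s0 ∈ B0, t0 ∈ B0 → same block

P ~ Q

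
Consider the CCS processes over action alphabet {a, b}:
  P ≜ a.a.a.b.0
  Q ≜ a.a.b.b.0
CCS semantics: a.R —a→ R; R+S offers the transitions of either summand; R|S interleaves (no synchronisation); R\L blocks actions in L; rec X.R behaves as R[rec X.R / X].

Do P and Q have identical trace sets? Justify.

NO — witness ⟨aaa⟩

P's transition system — 5 states:
  p0 = a.a.a.b.0 → --a--▸ p1
  p1 = a.a.b.0 → --a--▸ p2
  p2 = a.b.0 → --a--▸ p3
  p3 = b.0 → --b--▸ p4
  p4 = 0 → stopped
Q's transition system — 5 states:
  q0 = a.a.b.b.0 → --a--▸ q1
  q1 = a.b.b.0 → --a--▸ q2
  q2 = b.b.0 → --b--▸ q3
  q3 = b.0 → --b--▸ q4
  q4 = 0 → stopped
Trace ⟨aaa⟩ through P, begin at {p0}:
  [1] a ⇒ {p1}
  [2] a ⇒ {p2}
  [3] a ⇒ {p3}
  ✓ P
Trace ⟨aaa⟩ through Q, begin at {q0}:
  [1] a ⇒ {q1}
  [2] a ⇒ {q2}
  [3] a ⇒ ∅ (Q stuck)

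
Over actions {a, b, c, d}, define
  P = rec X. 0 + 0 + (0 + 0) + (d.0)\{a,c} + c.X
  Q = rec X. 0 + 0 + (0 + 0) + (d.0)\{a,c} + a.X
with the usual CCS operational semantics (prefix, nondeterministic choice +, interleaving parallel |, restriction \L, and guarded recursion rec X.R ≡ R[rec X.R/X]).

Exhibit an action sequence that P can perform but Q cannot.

P's transition system — 2 states:
  p0 = rec X. 0 + 0 + (0 + 0) + (d.0)\{a,c} + c.X has moves -c-> p0, -d-> p1
  p1 = 0\{a,c} has moves deadlocked
Q's transition system — 2 states:
  q0 = rec X. 0 + 0 + (0 + 0) + (d.0)\{a,c} + a.X has moves -a-> q0, -d-> q1
  q1 = 0\{a,c} has moves deadlocked
Run σ = ⟨c⟩ on P: start {p0}
  [1] c ⇒ {p0}
  — P admits the full trace.
Run σ = ⟨c⟩ on Q: start {q0}
  [1] c ⇒ ∅ (Q stuck)

c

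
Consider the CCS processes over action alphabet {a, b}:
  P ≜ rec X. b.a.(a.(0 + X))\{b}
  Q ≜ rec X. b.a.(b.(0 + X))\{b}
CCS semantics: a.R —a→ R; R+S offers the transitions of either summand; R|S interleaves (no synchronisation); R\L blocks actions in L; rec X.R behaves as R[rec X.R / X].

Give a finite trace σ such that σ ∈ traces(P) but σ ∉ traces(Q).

baa

Reachable graph of P (4 states):
  u0 = rec X. b.a.(a.(0 + X))\{b} has moves ··b··> u1
  u1 = a.(a.(0 + (rec X. b.a.(a.(0 + X))\{b})))\{b} has moves ··a··> u2
  u2 = (a.(0 + (rec X. b.a.(a.(0 + X))\{b})))\{b} has moves ··a··> u3
  u3 = (0 + (rec X. b.a.(a.(0 + X))\{b}))\{b} has moves (no moves)
Reachable graph of Q (3 states):
  v0 = rec X. b.a.(b.(0 + X))\{b} has moves ··b··> v1
  v1 = a.(b.(0 + (rec X. b.a.(b.(0 + X))\{b})))\{b} has moves ··a··> v2
  v2 = (b.(0 + (rec X. b.a.(b.(0 + X))\{b})))\{b} has moves (no moves)
Trace ⟨baa⟩ through P, begin at {u0}:
  step 1 (b): {u1}
  step 2 (a): {u2}
  step 3 (a): {u3}
  — P admits the full trace.
Trace ⟨baa⟩ through Q, begin at {v0}:
  step 1 (b): {v1}
  step 2 (a): {v2}
  step 3 (a): no successor for Q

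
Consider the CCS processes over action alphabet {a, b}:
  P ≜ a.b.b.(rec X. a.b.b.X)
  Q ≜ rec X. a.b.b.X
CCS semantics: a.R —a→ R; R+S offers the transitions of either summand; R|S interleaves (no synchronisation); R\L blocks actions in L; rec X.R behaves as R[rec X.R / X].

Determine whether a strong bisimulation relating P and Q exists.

bisimilar

Reachable graph of P (4 states):
  m0 = a.b.b.(rec X. a.b.b.X) :: --a--▸ m1
  m1 = b.b.(rec X. a.b.b.X) :: --b--▸ m2
  m2 = b.(rec X. a.b.b.X) :: --b--▸ m3
  m3 = rec X. a.b.b.X :: --a--▸ m1
Reachable graph of Q (3 states):
  n0 = rec X. a.b.b.X :: --a--▸ n1
  n1 = b.b.(rec X. a.b.b.X) :: --b--▸ n2
  n2 = b.(rec X. a.b.b.X) :: --b--▸ n0
Coarsest stable partition (strong bisimilarity classes):
  B0 = {m0, m3, n0}
  B1 = {m1, n1}
  B2 = {m2, n2}
m0 ∈ B0, n0 ∈ B0 → same block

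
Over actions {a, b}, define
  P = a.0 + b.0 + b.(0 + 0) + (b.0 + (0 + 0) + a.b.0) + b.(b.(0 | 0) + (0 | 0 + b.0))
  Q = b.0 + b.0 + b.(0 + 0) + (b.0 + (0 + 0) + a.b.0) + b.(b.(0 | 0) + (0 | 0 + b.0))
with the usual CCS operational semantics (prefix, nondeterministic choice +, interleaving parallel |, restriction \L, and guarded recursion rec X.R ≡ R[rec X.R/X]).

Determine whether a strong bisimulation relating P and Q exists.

Reachable graph of P (6 states):
  u0 = a.0 + b.0 + b.(0 + 0) + (b.0 + (0 + 0) + a.b.0) + b.(b.(0 | 0) + (0 | 0 + b.0)) ⊢ =a=> u1, =a=> u2, =b=> u1, =b=> u3, =b=> u4
  u1 = 0 ⊢ stopped
  u2 = b.0 ⊢ =b=> u1
  u3 = 0 + 0 ⊢ stopped
  u4 = b.(0 | 0) + (0 | 0 + b.0) ⊢ =b=> u1, =b=> u5
  u5 = 0 | 0 ⊢ stopped
Reachable graph of Q (6 states):
  v0 = b.0 + b.0 + b.(0 + 0) + (b.0 + (0 + 0) + a.b.0) + b.(b.(0 | 0) + (0 | 0 + b.0)) ⊢ =a=> v1, =b=> v2, =b=> v3, =b=> v4
  v1 = b.0 ⊢ =b=> v2
  v2 = 0 ⊢ stopped
  v3 = 0 + 0 ⊢ stopped
  v4 = b.(0 | 0) + (0 | 0 + b.0) ⊢ =b=> v2, =b=> v5
  v5 = 0 | 0 ⊢ stopped
Bisimilarity quotient blocks:
  B0 = {u0}
  B1 = {u1, u3, u5, v2, v3, v5}
  B2 = {u2, u4, v1, v4}
  B3 = {v0}
u0 ∈ B0, v0 ∈ B3 → different blocks

not bisimilar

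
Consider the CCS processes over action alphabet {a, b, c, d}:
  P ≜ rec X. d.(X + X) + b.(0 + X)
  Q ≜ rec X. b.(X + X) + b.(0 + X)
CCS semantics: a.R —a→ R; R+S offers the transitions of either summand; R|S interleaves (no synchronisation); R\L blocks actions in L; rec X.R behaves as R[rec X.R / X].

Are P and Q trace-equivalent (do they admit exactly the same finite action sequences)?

NO — witness ⟨d⟩

LTS(P): 3 reachable states
  u0 = rec X. d.(X + X) + b.(0 + X) has moves --b--▸ u1, --d--▸ u2
  u1 = 0 + (rec X. d.(X + X) + b.(0 + X)) has moves --b--▸ u1, --d--▸ u2
  u2 = (rec X. d.(X + X) + b.(0 + X)) + (rec X. d.(X + X) + b.(0 + X)) has moves --b--▸ u1, --d--▸ u2
LTS(Q): 3 reachable states
  v0 = rec X. b.(X + X) + b.(0 + X) has moves --b--▸ v1, --b--▸ v2
  v1 = (rec X. b.(X + X) + b.(0 + X)) + (rec X. b.(X + X) + b.(0 + X)) has moves --b--▸ v1, --b--▸ v2
  v2 = 0 + (rec X. b.(X + X) + b.(0 + X)) has moves --b--▸ v1, --b--▸ v2
Trace ⟨d⟩ through P, begin at {u0}:
  step 1 (d): {u2}
  — P admits the full trace.
Trace ⟨d⟩ through Q, begin at {v0}:
  step 1 (d): ∅ (Q stuck)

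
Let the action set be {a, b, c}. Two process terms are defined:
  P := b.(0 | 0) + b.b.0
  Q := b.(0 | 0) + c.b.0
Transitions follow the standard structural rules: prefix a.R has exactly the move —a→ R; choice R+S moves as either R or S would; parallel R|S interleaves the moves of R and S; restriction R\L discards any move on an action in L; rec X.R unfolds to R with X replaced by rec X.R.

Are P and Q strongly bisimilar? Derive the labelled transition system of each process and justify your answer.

P's transition system — 4 states:
  m0 = b.(0 | 0) + b.b.0 ⊢ ··b··> m1, ··b··> m2
  m1 = 0 | 0 ⊢ ·
  m2 = b.0 ⊢ ··b··> m3
  m3 = 0 ⊢ ·
Q's transition system — 4 states:
  n0 = b.(0 | 0) + c.b.0 ⊢ ··b··> n1, ··c··> n2
  n1 = 0 | 0 ⊢ ·
  n2 = b.0 ⊢ ··b··> n3
  n3 = 0 ⊢ ·
Coarsest stable partition (strong bisimilarity classes):
  B0 = {m0}
  B1 = {m2, n2}
  B2 = {m1, m3, n1, n3}
  B3 = {n0}
m0 ∈ B0, n0 ∈ B3 → different blocks

P ≁ Q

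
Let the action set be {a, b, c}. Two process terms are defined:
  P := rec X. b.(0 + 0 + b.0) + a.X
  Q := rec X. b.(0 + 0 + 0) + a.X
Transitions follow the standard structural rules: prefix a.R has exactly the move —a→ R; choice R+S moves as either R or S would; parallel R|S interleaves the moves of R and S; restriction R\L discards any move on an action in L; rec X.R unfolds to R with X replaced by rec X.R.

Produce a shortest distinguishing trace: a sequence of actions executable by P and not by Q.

bb

P's transition system — 3 states:
  s0 = rec X. b.(0 + 0 + b.0) + a.X ⊢ =a=> s0, =b=> s1
  s1 = 0 + 0 + b.0 ⊢ =b=> s2
  s2 = 0 ⊢ (no moves)
Q's transition system — 2 states:
  t0 = rec X. b.(0 + 0 + 0) + a.X ⊢ =a=> t0, =b=> t1
  t1 = 0 + 0 + 0 ⊢ (no moves)
Executing bb from P (initial set {s0}):
  step 1 (b): {s1}
  step 2 (b): {s2}
  — P admits the full trace.
Executing bb from Q (initial set {t0}):
  step 1 (b): {t1}
  step 2 (b): no successor for Q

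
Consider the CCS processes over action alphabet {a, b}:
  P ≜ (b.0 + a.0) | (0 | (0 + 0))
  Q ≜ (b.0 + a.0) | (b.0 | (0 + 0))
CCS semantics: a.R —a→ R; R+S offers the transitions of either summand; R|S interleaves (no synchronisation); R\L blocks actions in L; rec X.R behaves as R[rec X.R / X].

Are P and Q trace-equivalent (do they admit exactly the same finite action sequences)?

NO — witness ⟨ab⟩

LTS(P): 2 reachable states
  u0 = (b.0 + a.0) | (0 | (0 + 0)) | =a=> u1, =b=> u1
  u1 = 0 | (0 | (0 + 0)) | (no moves)
LTS(Q): 4 reachable states
  v0 = (b.0 + a.0) | (b.0 | (0 + 0)) | =a=> v1, =b=> v1, =b=> v2
  v1 = 0 | (b.0 | (0 + 0)) | =b=> v3
  v2 = (b.0 + a.0) | (0 | (0 + 0)) | =a=> v3, =b=> v3
  v3 = 0 | (0 | (0 + 0)) | (no moves)
Trace ⟨ab⟩ through Q, begin at {v0}:
  after a @ step 1: {v1}
  after b @ step 2: {v3}
  — Q admits the full trace.
Trace ⟨ab⟩ through P, begin at {u0}:
  after a @ step 1: {u1}
  after b @ step 2: ∅ (P stuck)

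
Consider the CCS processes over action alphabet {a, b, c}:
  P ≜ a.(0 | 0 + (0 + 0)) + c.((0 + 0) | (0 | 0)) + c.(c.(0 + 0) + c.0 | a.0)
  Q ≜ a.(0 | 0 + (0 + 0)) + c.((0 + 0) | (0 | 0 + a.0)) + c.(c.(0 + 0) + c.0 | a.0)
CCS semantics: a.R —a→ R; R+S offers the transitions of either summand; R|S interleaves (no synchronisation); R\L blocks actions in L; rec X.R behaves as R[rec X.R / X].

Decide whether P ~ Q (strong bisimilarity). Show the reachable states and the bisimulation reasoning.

NO

LTS(P): 8 reachable states
  s0 = a.(0 | 0 + (0 + 0)) + c.((0 + 0) | (0 | 0)) + c.(c.(0 + 0) + c.0 | a.0) → -a-> s1, -c-> s2, -c-> s3
  s1 = 0 | 0 + (0 + 0) → ·
  s2 = (0 + 0) | (0 | 0) → ·
  s3 = c.(0 + 0) + c.0 | a.0 → -a-> s4, -c-> s5, -c-> s6
  s4 = c.0 | 0 → -c-> s7
  s5 = 0 + 0 → ·
  s6 = 0 | a.0 → -a-> s7
  s7 = 0 | 0 → ·
LTS(Q): 9 reachable states
  t0 = a.(0 | 0 + (0 + 0)) + c.((0 + 0) | (0 | 0 + a.0)) + c.(c.(0 + 0) + c.0 | a.0) → -a-> t1, -c-> t2, -c-> t3
  t1 = 0 | 0 + (0 + 0) → ·
  t2 = (0 + 0) | (0 | 0 + a.0) → -a-> t4
  t3 = c.(0 + 0) + c.0 | a.0 → -a-> t5, -c-> t6, -c-> t7
  t4 = (0 + 0) | 0 → ·
  t5 = c.0 | 0 → -c-> t8
  t6 = 0 + 0 → ·
  t7 = 0 | a.0 → -a-> t8
  t8 = 0 | 0 → ·
Coarsest stable partition (strong bisimilarity classes):
  B0 = {s0}
  B1 = {s1, s2, s5, s7, t1, t4, t6, t8}
  B2 = {s3, t3}
  B3 = {s4, t5}
  B4 = {s6, t2, t7}
  B5 = {t0}
s0 ∈ B0, t0 ∈ B5 → different blocks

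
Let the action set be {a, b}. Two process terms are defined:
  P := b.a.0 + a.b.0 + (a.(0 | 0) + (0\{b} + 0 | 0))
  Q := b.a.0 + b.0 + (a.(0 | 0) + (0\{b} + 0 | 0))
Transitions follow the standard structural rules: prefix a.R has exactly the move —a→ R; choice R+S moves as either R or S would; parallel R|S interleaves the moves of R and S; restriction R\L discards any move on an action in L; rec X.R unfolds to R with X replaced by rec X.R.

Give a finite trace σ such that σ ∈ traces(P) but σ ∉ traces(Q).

ab

P's transition system — 5 states:
  s0 = b.a.0 + a.b.0 + (a.(0 | 0) + (0\{b} + 0 | 0)) :: -a-> s1, -a-> s2, -b-> s3
  s1 = 0 | 0 :: ·
  s2 = b.0 :: -b-> s4
  s3 = a.0 :: -a-> s4
  s4 = 0 :: ·
Q's transition system — 4 states:
  t0 = b.a.0 + b.0 + (a.(0 | 0) + (0\{b} + 0 | 0)) :: -a-> t1, -b-> t2, -b-> t3
  t1 = 0 | 0 :: ·
  t2 = 0 :: ·
  t3 = a.0 :: -a-> t2
Executing ab from P (initial set {s0}):
  step 1 (a): {s1, s2}
  step 2 (b): {s4}
  ✓ P
Executing ab from Q (initial set {t0}):
  step 1 (a): {t1}
  step 2 (b): ∅  — Q cannot continue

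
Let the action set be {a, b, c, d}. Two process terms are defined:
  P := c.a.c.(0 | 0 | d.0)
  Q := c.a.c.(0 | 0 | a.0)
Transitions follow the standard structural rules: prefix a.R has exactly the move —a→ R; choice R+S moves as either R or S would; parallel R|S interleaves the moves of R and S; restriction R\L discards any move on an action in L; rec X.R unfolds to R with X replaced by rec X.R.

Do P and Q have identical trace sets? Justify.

trace-distinct — witness ⟨cacd⟩

Reachable graph of P (5 states):
  u0 = c.a.c.(0 | 0 | d.0) | --c--▸ u1
  u1 = a.c.(0 | 0 | d.0) | --a--▸ u2
  u2 = c.(0 | 0 | d.0) | --c--▸ u3
  u3 = 0 | 0 | d.0 | --d--▸ u4
  u4 = 0 | 0 | 0 | (no moves)
Reachable graph of Q (5 states):
  v0 = c.a.c.(0 | 0 | a.0) | --c--▸ v1
  v1 = a.c.(0 | 0 | a.0) | --a--▸ v2
  v2 = c.(0 | 0 | a.0) | --c--▸ v3
  v3 = 0 | 0 | a.0 | --a--▸ v4
  v4 = 0 | 0 | 0 | (no moves)
Run σ = ⟨cacd⟩ on P: start {u0}
  step 1 (c): {u1}
  step 2 (a): {u2}
  step 3 (c): {u3}
  step 4 (d): {u4}
  — P admits the full trace.
Run σ = ⟨cacd⟩ on Q: start {v0}
  step 1 (c): {v1}
  step 2 (a): {v2}
  step 3 (c): {v3}
  step 4 (d): ∅  — Q cannot continue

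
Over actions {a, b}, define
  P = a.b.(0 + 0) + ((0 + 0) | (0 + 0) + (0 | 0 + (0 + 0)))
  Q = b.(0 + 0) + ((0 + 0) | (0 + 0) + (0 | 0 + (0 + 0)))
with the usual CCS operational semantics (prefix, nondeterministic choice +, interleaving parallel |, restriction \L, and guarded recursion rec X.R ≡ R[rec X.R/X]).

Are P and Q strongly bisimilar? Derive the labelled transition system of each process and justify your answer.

LTS(P): 3 reachable states
  u0 = a.b.(0 + 0) + ((0 + 0) | (0 + 0) + (0 | 0 + (0 + 0))) :: —a→ u1
  u1 = b.(0 + 0) :: —b→ u2
  u2 = 0 + 0 :: stopped
LTS(Q): 2 reachable states
  v0 = b.(0 + 0) + ((0 + 0) | (0 + 0) + (0 | 0 + (0 + 0))) :: —b→ v1
  v1 = 0 + 0 :: stopped
Partition-refinement fixed point:
  B0 = {u0}
  B1 = {u1, v0}
  B2 = {u2, v1}
u0 ∈ B0, v0 ∈ B1 → different blocks

P ≁ Q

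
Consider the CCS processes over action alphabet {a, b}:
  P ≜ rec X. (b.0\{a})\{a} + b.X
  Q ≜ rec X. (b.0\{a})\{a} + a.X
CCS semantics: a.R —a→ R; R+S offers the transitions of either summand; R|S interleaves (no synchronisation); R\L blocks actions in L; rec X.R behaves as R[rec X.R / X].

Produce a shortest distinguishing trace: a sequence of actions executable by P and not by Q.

bb

LTS(P): 2 reachable states
  u0 = rec X. (b.0\{a})\{a} + b.X has moves ··b··> u0, ··b··> u1
  u1 = 0\{a}\{a} has moves stopped
LTS(Q): 2 reachable states
  v0 = rec X. (b.0\{a})\{a} + a.X has moves ··a··> v0, ··b··> v1
  v1 = 0\{a}\{a} has moves stopped
Trace ⟨bb⟩ through P, begin at {u0}:
  step 1 (b): {u0, u1}
  step 2 (b): {u0, u1}
  — P admits the full trace.
Trace ⟨bb⟩ through Q, begin at {v0}:
  step 1 (b): {v1}
  step 2 (b): ∅ (Q stuck)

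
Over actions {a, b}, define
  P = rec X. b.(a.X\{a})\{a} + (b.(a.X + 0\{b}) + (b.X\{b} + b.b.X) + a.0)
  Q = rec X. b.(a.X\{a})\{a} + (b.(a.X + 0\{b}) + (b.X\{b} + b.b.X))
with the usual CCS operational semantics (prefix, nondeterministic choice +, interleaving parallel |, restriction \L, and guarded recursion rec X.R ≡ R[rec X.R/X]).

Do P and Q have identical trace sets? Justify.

traces(P) ≠ traces(Q) — witness ⟨a⟩

LTS(P): 7 reachable states
  m0 = rec X. b.(a.X\{a})\{a} + (b.(a.X + 0\{b}) + (b.X\{b} + b.b.X) + a.0) has moves -a-> m1, -b-> m2, -b-> m3, -b-> m4, -b-> m5
  m1 = 0 has moves ·
  m2 = (a.(rec X. b.(a.X\{a})\{a} + (b.(a.X + 0\{b}) + (b.X\{b} + b.b.X) + a.0))\{a})\{a} has moves ·
  m3 = (rec X. b.(a.X\{a})\{a} + (b.(a.X + 0\{b}) + (b.X\{b} + b.b.X) + a.0))\{b} has moves -a-> m6
  m4 = a.(rec X. b.(a.X\{a})\{a} + (b.(a.X + 0\{b}) + (b.X\{b} + b.b.X) + a.0)) + 0\{b} has moves -a-> m0
  m5 = b.(rec X. b.(a.X\{a})\{a} + (b.(a.X + 0\{b}) + (b.X\{b} + b.b.X) + a.0)) has moves -b-> m0
  m6 = 0\{b} has moves ·
LTS(Q): 5 reachable states
  n0 = rec X. b.(a.X\{a})\{a} + (b.(a.X + 0\{b}) + (b.X\{b} + b.b.X)) has moves -b-> n1, -b-> n2, -b-> n3, -b-> n4
  n1 = (a.(rec X. b.(a.X\{a})\{a} + (b.(a.X + 0\{b}) + (b.X\{b} + b.b.X)))\{a})\{a} has moves ·
  n2 = (rec X. b.(a.X\{a})\{a} + (b.(a.X + 0\{b}) + (b.X\{b} + b.b.X)))\{b} has moves ·
  n3 = a.(rec X. b.(a.X\{a})\{a} + (b.(a.X + 0\{b}) + (b.X\{b} + b.b.X))) + 0\{b} has moves -a-> n0
  n4 = b.(rec X. b.(a.X\{a})\{a} + (b.(a.X + 0\{b}) + (b.X\{b} + b.b.X))) has moves -b-> n0
Executing a from P (initial set {m0}):
  step 1 (a): {m1}
  P completes σ.
Executing a from Q (initial set {n0}):
  step 1 (a): ∅  — Q cannot continue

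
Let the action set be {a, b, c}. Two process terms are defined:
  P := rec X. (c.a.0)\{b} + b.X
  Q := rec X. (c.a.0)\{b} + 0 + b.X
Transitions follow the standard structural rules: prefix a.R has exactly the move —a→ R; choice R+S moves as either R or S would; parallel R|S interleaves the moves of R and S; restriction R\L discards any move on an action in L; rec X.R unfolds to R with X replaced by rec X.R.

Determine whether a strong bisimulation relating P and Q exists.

YES

Reachable graph of P (3 states):
  s0 = rec X. (c.a.0)\{b} + b.X → —b→ s0, —c→ s1
  s1 = (a.0)\{b} → —a→ s2
  s2 = 0\{b} → ·
Reachable graph of Q (3 states):
  t0 = rec X. (c.a.0)\{b} + 0 + b.X → —b→ t0, —c→ t1
  t1 = (a.0)\{b} → —a→ t2
  t2 = 0\{b} → ·
Partition-refinement fixed point:
  B0 = {s0, t0}
  B1 = {s1, t1}
  B2 = {s2, t2}
s0 ∈ B0, t0 ∈ B0 → same block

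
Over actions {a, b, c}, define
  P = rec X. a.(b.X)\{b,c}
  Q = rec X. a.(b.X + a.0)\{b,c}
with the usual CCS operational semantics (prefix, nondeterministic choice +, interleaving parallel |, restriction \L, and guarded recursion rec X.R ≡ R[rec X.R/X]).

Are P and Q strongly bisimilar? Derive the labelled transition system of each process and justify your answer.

LTS(P): 2 reachable states
  u0 = rec X. a.(b.X)\{b,c} → —a→ u1
  u1 = (b.(rec X. a.(b.X)\{b,c}))\{b,c} → ∅
LTS(Q): 3 reachable states
  v0 = rec X. a.(b.X + a.0)\{b,c} → —a→ v1
  v1 = (b.(rec X. a.(b.X + a.0)\{b,c}) + a.0)\{b,c} → —a→ v2
  v2 = 0\{b,c} → ∅
Coarsest stable partition (strong bisimilarity classes):
  B0 = {u0, v1}
  B1 = {u1, v2}
  B2 = {v0}
u0 ∈ B0, v0 ∈ B2 → different blocks

not bisimilar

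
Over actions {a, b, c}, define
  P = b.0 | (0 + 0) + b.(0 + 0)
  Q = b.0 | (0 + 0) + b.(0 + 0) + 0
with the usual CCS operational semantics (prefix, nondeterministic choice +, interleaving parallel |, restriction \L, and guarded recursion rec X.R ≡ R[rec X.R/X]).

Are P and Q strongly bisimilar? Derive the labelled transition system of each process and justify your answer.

Reachable graph of P (3 states):
  p0 = b.0 | (0 + 0) + b.(0 + 0) ⊢ -b-> p1, -b-> p2
  p1 = 0 + 0 ⊢ deadlocked
  p2 = 0 | (0 + 0) ⊢ deadlocked
Reachable graph of Q (3 states):
  q0 = b.0 | (0 + 0) + b.(0 + 0) + 0 ⊢ -b-> q1, -b-> q2
  q1 = 0 + 0 ⊢ deadlocked
  q2 = 0 | (0 + 0) ⊢ deadlocked
Partition-refinement fixed point:
  B0 = {p0, q0}
  B1 = {p1, p2, q1, q2}
p0 ∈ B0, q0 ∈ B0 → same block

YES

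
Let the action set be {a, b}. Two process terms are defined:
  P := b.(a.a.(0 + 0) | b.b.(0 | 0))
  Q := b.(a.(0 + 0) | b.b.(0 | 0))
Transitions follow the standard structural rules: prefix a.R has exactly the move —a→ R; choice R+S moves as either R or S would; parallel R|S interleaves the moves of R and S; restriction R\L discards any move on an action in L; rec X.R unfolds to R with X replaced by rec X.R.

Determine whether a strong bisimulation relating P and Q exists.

LTS(P): 10 reachable states
  s0 = b.(a.a.(0 + 0) | b.b.(0 | 0)) has moves =b=> s1
  s1 = a.a.(0 + 0) | b.b.(0 | 0) has moves =a=> s2, =b=> s3
  s2 = a.(0 + 0) | b.b.(0 | 0) has moves =a=> s4, =b=> s5
  s3 = a.a.(0 + 0) | b.(0 | 0) has moves =a=> s5, =b=> s6
  s4 = (0 + 0) | b.b.(0 | 0) has moves =b=> s7
  s5 = a.(0 + 0) | b.(0 | 0) has moves =a=> s7, =b=> s8
  s6 = a.a.(0 + 0) | (0 | 0) has moves =a=> s8
  s7 = (0 + 0) | b.(0 | 0) has moves =b=> s9
  s8 = a.(0 + 0) | (0 | 0) has moves =a=> s9
  s9 = (0 + 0) | (0 | 0) has moves deadlocked
LTS(Q): 7 reachable states
  t0 = b.(a.(0 + 0) | b.b.(0 | 0)) has moves =b=> t1
  t1 = a.(0 + 0) | b.b.(0 | 0) has moves =a=> t2, =b=> t3
  t2 = (0 + 0) | b.b.(0 | 0) has moves =b=> t4
  t3 = a.(0 + 0) | b.(0 | 0) has moves =a=> t4, =b=> t5
  t4 = (0 + 0) | b.(0 | 0) has moves =b=> t6
  t5 = a.(0 + 0) | (0 | 0) has moves =a=> t6
  t6 = (0 + 0) | (0 | 0) has moves deadlocked
Bisimilarity quotient blocks:
  B0 = {s0}
  B1 = {s1}
  B2 = {s3}
  B3 = {s6}
  B4 = {s8, t5}
  B5 = {s9, t6}
  B6 = {s5, t3}
  B7 = {s7, t4}
  B8 = {s2, t1}
  B9 = {s4, t2}
  B10 = {t0}
s0 ∈ B0, t0 ∈ B10 → different blocks

not bisimilar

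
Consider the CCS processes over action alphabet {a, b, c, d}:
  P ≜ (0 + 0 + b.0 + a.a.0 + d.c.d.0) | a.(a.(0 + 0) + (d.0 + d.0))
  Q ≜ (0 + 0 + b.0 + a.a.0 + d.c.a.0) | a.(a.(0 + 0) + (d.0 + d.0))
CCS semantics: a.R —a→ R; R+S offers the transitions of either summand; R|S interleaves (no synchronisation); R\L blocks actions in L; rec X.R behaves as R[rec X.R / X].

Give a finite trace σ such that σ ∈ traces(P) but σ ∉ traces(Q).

LTS(P): 20 reachable states
  m0 = (0 + 0 + b.0 + a.a.0 + d.c.d.0) | a.(a.(0 + 0) + (d.0 + d.0)) | =a=> m1, =a=> m2, =b=> m3, =d=> m4
  m1 = (0 + 0 + b.0 + a.a.0 + d.c.d.0) | (a.(0 + 0) + (d.0 + d.0)) | =a=> m5, =a=> m6, =b=> m7, =d=> m8, =d=> m9
  m2 = a.0 | a.(a.(0 + 0) + (d.0 + d.0)) | =a=> m3, =a=> m6
  m3 = 0 | a.(a.(0 + 0) + (d.0 + d.0)) | =a=> m7
  m4 = c.d.0 | a.(a.(0 + 0) + (d.0 + d.0)) | =a=> m9, =c=> m10
  m5 = (0 + 0 + b.0 + a.a.0 + d.c.d.0) | (0 + 0) | =a=> m11, =b=> m12, =d=> m13
  m6 = a.0 | (a.(0 + 0) + (d.0 + d.0)) | =a=> m11, =a=> m7, =d=> m14
  m7 = 0 | (a.(0 + 0) + (d.0 + d.0)) | =a=> m12, =d=> m15
  m8 = (0 + 0 + b.0 + a.a.0 + d.c.d.0) | 0 | =a=> m14, =b=> m15, =d=> m16
  m9 = c.d.0 | (a.(0 + 0) + (d.0 + d.0)) | =a=> m13, =c=> m17, =d=> m16
  m10 = d.0 | a.(a.(0 + 0) + (d.0 + d.0)) | =a=> m17, =d=> m3
  m11 = a.0 | (0 + 0) | =a=> m12
  m12 = 0 | (0 + 0) | stopped
  m13 = c.d.0 | (0 + 0) | =c=> m18
  m14 = a.0 | 0 | =a=> m15
  m15 = 0 | 0 | stopped
  m16 = c.d.0 | 0 | =c=> m19
  m17 = d.0 | (a.(0 + 0) + (d.0 + d.0)) | =a=> m18, =d=> m19, =d=> m7
  m18 = d.0 | (0 + 0) | =d=> m12
  m19 = d.0 | 0 | =d=> m15
LTS(Q): 16 reachable states
  n0 = (0 + 0 + b.0 + a.a.0 + d.c.a.0) | a.(a.(0 + 0) + (d.0 + d.0)) | =a=> n1, =a=> n2, =b=> n3, =d=> n4
  n1 = (0 + 0 + b.0 + a.a.0 + d.c.a.0) | (a.(0 + 0) + (d.0 + d.0)) | =a=> n5, =a=> n6, =b=> n7, =d=> n8, =d=> n9
  n2 = a.0 | a.(a.(0 + 0) + (d.0 + d.0)) | =a=> n3, =a=> n6
  n3 = 0 | a.(a.(0 + 0) + (d.0 + d.0)) | =a=> n7
  n4 = c.a.0 | a.(a.(0 + 0) + (d.0 + d.0)) | =a=> n9, =c=> n2
  n5 = (0 + 0 + b.0 + a.a.0 + d.c.a.0) | (0 + 0) | =a=> n10, =b=> n11, =d=> n12
  n6 = a.0 | (a.(0 + 0) + (d.0 + d.0)) | =a=> n10, =a=> n7, =d=> n13
  n7 = 0 | (a.(0 + 0) + (d.0 + d.0)) | =a=> n11, =d=> n14
  n8 = (0 + 0 + b.0 + a.a.0 + d.c.a.0) | 0 | =a=> n13, =b=> n14, =d=> n15
  n9 = c.a.0 | (a.(0 + 0) + (d.0 + d.0)) | =a=> n12, =c=> n6, =d=> n15
  n10 = a.0 | (0 + 0) | =a=> n11
  n11 = 0 | (0 + 0) | stopped
  n12 = c.a.0 | (0 + 0) | =c=> n10
  n13 = a.0 | 0 | =a=> n14
  n14 = 0 | 0 | stopped
  n15 = c.a.0 | 0 | =c=> n13
Executing dcd from P (initial set {m0}):
  after d @ step 1: {m4}
  after c @ step 2: {m10}
  after d @ step 3: {m3}
  — P admits the full trace.
Executing dcd from Q (initial set {n0}):
  after d @ step 1: {n4}
  after c @ step 2: {n2}
  after d @ step 3: no successor for Q

dcd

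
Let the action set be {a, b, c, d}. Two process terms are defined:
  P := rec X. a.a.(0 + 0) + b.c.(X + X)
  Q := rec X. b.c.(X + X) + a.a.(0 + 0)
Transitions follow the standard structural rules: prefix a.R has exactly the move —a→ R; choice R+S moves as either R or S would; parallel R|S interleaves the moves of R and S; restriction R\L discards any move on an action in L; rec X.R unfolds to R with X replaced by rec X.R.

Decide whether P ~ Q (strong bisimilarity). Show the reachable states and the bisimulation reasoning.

YES

LTS(P): 5 reachable states
  s0 = rec X. a.a.(0 + 0) + b.c.(X + X) :: =a=> s1, =b=> s2
  s1 = a.(0 + 0) :: =a=> s3
  s2 = c.((rec X. a.a.(0 + 0) + b.c.(X + X)) + (rec X. a.a.(0 + 0) + b.c.(X + X))) :: =c=> s4
  s3 = 0 + 0 :: (no moves)
  s4 = (rec X. a.a.(0 + 0) + b.c.(X + X)) + (rec X. a.a.(0 + 0) + b.c.(X + X)) :: =a=> s1, =b=> s2
LTS(Q): 5 reachable states
  t0 = rec X. b.c.(X + X) + a.a.(0 + 0) :: =a=> t1, =b=> t2
  t1 = a.(0 + 0) :: =a=> t3
  t2 = c.((rec X. b.c.(X + X) + a.a.(0 + 0)) + (rec X. b.c.(X + X) + a.a.(0 + 0))) :: =c=> t4
  t3 = 0 + 0 :: (no moves)
  t4 = (rec X. b.c.(X + X) + a.a.(0 + 0)) + (rec X. b.c.(X + X) + a.a.(0 + 0)) :: =a=> t1, =b=> t2
Coarsest stable partition (strong bisimilarity classes):
  B0 = {s0, s4, t0, t4}
  B1 = {s1, t1}
  B2 = {s3, t3}
  B3 = {s2, t2}
s0 ∈ B0, t0 ∈ B0 → same block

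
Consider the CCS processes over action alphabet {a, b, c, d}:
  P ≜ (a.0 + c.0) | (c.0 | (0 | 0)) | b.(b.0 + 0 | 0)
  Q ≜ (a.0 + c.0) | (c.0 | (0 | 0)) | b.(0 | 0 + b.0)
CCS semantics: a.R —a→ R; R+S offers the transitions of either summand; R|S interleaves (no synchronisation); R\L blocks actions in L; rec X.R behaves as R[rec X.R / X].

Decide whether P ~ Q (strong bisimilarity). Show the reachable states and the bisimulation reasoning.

LTS(P): 12 reachable states
  m0 = (a.0 + c.0) | (c.0 | (0 | 0)) | b.(b.0 + 0 | 0) :: —a→ m1, —b→ m2, —c→ m1, —c→ m3
  m1 = 0 | (c.0 | (0 | 0)) | b.(b.0 + 0 | 0) :: —b→ m4, —c→ m5
  m2 = (a.0 + c.0) | (c.0 | (0 | 0)) | (b.0 + 0 | 0) :: —a→ m4, —b→ m6, —c→ m4, —c→ m7
  m3 = (a.0 + c.0) | (0 | (0 | 0)) | b.(b.0 + 0 | 0) :: —a→ m5, —b→ m7, —c→ m5
  m4 = 0 | (c.0 | (0 | 0)) | (b.0 + 0 | 0) :: —b→ m8, —c→ m9
  m5 = 0 | (0 | (0 | 0)) | b.(b.0 + 0 | 0) :: —b→ m9
  m6 = (a.0 + c.0) | (c.0 | (0 | 0)) | 0 :: —a→ m8, —c→ m10, —c→ m8
  m7 = (a.0 + c.0) | (0 | (0 | 0)) | (b.0 + 0 | 0) :: —a→ m9, —b→ m10, —c→ m9
  m8 = 0 | (c.0 | (0 | 0)) | 0 :: —c→ m11
  m9 = 0 | (0 | (0 | 0)) | (b.0 + 0 | 0) :: —b→ m11
  m10 = (a.0 + c.0) | (0 | (0 | 0)) | 0 :: —a→ m11, —c→ m11
  m11 = 0 | (0 | (0 | 0)) | 0 :: stopped
LTS(Q): 12 reachable states
  n0 = (a.0 + c.0) | (c.0 | (0 | 0)) | b.(0 | 0 + b.0) :: —a→ n1, —b→ n2, —c→ n1, —c→ n3
  n1 = 0 | (c.0 | (0 | 0)) | b.(0 | 0 + b.0) :: —b→ n4, —c→ n5
  n2 = (a.0 + c.0) | (c.0 | (0 | 0)) | (0 | 0 + b.0) :: —a→ n4, —b→ n6, —c→ n4, —c→ n7
  n3 = (a.0 + c.0) | (0 | (0 | 0)) | b.(0 | 0 + b.0) :: —a→ n5, —b→ n7, —c→ n5
  n4 = 0 | (c.0 | (0 | 0)) | (0 | 0 + b.0) :: —b→ n8, —c→ n9
  n5 = 0 | (0 | (0 | 0)) | b.(0 | 0 + b.0) :: —b→ n9
  n6 = (a.0 + c.0) | (c.0 | (0 | 0)) | 0 :: —a→ n8, —c→ n10, —c→ n8
  n7 = (a.0 + c.0) | (0 | (0 | 0)) | (0 | 0 + b.0) :: —a→ n9, —b→ n10, —c→ n9
  n8 = 0 | (c.0 | (0 | 0)) | 0 :: —c→ n11
  n9 = 0 | (0 | (0 | 0)) | (0 | 0 + b.0) :: —b→ n11
  n10 = (a.0 + c.0) | (0 | (0 | 0)) | 0 :: —a→ n11, —c→ n11
  n11 = 0 | (0 | (0 | 0)) | 0 :: stopped
Coarsest stable partition (strong bisimilarity classes):
  B0 = {m0, n0}
  B1 = {m3, n3}
  B2 = {m7, n7}
  B3 = {m10, n10}
  B4 = {m11, n11}
  B5 = {m9, n9}
  B6 = {m5, n5}
  B7 = {m1, n1}
  B8 = {m4, n4}
  B9 = {m8, n8}
  B10 = {m2, n2}
  B11 = {m6, n6}
m0 ∈ B0, n0 ∈ B0 → same block

YES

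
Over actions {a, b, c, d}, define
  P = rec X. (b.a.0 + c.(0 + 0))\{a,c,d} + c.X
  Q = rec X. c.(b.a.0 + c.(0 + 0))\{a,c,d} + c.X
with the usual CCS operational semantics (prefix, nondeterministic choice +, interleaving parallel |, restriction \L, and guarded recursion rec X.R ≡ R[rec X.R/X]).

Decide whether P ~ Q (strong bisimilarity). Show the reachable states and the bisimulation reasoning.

P ≁ Q

P's transition system — 2 states:
  m0 = rec X. (b.a.0 + c.(0 + 0))\{a,c,d} + c.X ⊢ --b--▸ m1, --c--▸ m0
  m1 = (a.0)\{a,c,d} ⊢ ∅
Q's transition system — 3 states:
  n0 = rec X. c.(b.a.0 + c.(0 + 0))\{a,c,d} + c.X ⊢ --c--▸ n0, --c--▸ n1
  n1 = (b.a.0 + c.(0 + 0))\{a,c,d} ⊢ --b--▸ n2
  n2 = (a.0)\{a,c,d} ⊢ ∅
Bisimilarity quotient blocks:
  B0 = {m0}
  B1 = {m1, n2}
  B2 = {n0}
  B3 = {n1}
m0 ∈ B0, n0 ∈ B2 → different blocks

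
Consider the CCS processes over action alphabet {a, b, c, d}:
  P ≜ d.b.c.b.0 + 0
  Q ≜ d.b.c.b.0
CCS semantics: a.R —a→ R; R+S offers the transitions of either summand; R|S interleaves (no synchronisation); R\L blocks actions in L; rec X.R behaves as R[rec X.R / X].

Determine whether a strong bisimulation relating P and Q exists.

bisimilar

LTS(P): 5 reachable states
  s0 = d.b.c.b.0 + 0 ⊢ —d→ s1
  s1 = b.c.b.0 ⊢ —b→ s2
  s2 = c.b.0 ⊢ —c→ s3
  s3 = b.0 ⊢ —b→ s4
  s4 = 0 ⊢ ∅
LTS(Q): 5 reachable states
  t0 = d.b.c.b.0 ⊢ —d→ t1
  t1 = b.c.b.0 ⊢ —b→ t2
  t2 = c.b.0 ⊢ —c→ t3
  t3 = b.0 ⊢ —b→ t4
  t4 = 0 ⊢ ∅
Coarsest stable partition (strong bisimilarity classes):
  B0 = {s0, t0}
  B1 = {s1, t1}
  B2 = {s2, t2}
  B3 = {s3, t3}
  B4 = {s4, t4}
s0 ∈ B0, t0 ∈ B0 → same block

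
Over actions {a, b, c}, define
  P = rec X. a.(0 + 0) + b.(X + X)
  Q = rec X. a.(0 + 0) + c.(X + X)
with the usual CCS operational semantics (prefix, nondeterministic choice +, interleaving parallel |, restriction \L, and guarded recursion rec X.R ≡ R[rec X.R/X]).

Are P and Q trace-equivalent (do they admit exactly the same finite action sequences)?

traces(P) ≠ traces(Q) — witness ⟨b⟩

LTS(P): 3 reachable states
  s0 = rec X. a.(0 + 0) + b.(X + X) | =a=> s1, =b=> s2
  s1 = 0 + 0 | (no moves)
  s2 = (rec X. a.(0 + 0) + b.(X + X)) + (rec X. a.(0 + 0) + b.(X + X)) | =a=> s1, =b=> s2
LTS(Q): 3 reachable states
  t0 = rec X. a.(0 + 0) + c.(X + X) | =a=> t1, =c=> t2
  t1 = 0 + 0 | (no moves)
  t2 = (rec X. a.(0 + 0) + c.(X + X)) + (rec X. a.(0 + 0) + c.(X + X)) | =a=> t1, =c=> t2
Executing b from P (initial set {s0}):
  [1] b ⇒ {s2}
  — P admits the full trace.
Executing b from Q (initial set {t0}):
  [1] b ⇒ ∅ (Q stuck)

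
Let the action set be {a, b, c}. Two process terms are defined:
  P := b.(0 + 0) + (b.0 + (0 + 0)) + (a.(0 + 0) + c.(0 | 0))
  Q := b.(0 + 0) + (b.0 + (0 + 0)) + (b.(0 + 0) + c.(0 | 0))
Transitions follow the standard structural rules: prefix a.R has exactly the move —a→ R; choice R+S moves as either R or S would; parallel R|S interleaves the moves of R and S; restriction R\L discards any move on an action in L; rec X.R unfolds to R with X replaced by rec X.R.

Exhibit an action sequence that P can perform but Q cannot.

Reachable graph of P (4 states):
  s0 = b.(0 + 0) + (b.0 + (0 + 0)) + (a.(0 + 0) + c.(0 | 0)) has moves ··a··> s1, ··b··> s1, ··b··> s2, ··c··> s3
  s1 = 0 + 0 has moves ·
  s2 = 0 has moves ·
  s3 = 0 | 0 has moves ·
Reachable graph of Q (4 states):
  t0 = b.(0 + 0) + (b.0 + (0 + 0)) + (b.(0 + 0) + c.(0 | 0)) has moves ··b··> t1, ··b··> t2, ··c··> t3
  t1 = 0 has moves ·
  t2 = 0 + 0 has moves ·
  t3 = 0 | 0 has moves ·
Executing a from P (initial set {s0}):
  step 1 (a): {s1}
  P completes σ.
Executing a from Q (initial set {t0}):
  step 1 (a): ∅  — Q cannot continue

a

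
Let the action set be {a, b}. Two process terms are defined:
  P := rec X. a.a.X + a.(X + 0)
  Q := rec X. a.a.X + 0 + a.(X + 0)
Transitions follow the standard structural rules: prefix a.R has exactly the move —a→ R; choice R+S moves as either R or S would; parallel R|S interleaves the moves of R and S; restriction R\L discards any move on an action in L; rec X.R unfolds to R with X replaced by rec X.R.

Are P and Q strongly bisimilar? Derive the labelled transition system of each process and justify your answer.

P's transition system — 3 states:
  p0 = rec X. a.a.X + a.(X + 0) → —a→ p1, —a→ p2
  p1 = (rec X. a.a.X + a.(X + 0)) + 0 → —a→ p1, —a→ p2
  p2 = a.(rec X. a.a.X + a.(X + 0)) → —a→ p0
Q's transition system — 3 states:
  q0 = rec X. a.a.X + 0 + a.(X + 0) → —a→ q1, —a→ q2
  q1 = (rec X. a.a.X + 0 + a.(X + 0)) + 0 → —a→ q1, —a→ q2
  q2 = a.(rec X. a.a.X + 0 + a.(X + 0)) → —a→ q0
Partition-refinement fixed point:
  B0 = {p0, p1, p2, q0, q1, q2}
p0 ∈ B0, q0 ∈ B0 → same block

bisimilar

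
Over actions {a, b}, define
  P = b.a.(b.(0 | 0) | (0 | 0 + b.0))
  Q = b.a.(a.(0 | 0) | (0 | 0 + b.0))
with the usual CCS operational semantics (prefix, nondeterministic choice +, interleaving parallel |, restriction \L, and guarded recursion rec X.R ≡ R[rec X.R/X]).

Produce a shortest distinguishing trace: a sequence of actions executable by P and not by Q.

Reachable graph of P (6 states):
  u0 = b.a.(b.(0 | 0) | (0 | 0 + b.0)) | —b→ u1
  u1 = a.(b.(0 | 0) | (0 | 0 + b.0)) | —a→ u2
  u2 = b.(0 | 0) | (0 | 0 + b.0) | —b→ u3, —b→ u4
  u3 = 0 | 0 | (0 | 0 + b.0) | —b→ u5
  u4 = b.(0 | 0) | 0 | —b→ u5
  u5 = 0 | 0 | 0 | (no moves)
Reachable graph of Q (6 states):
  v0 = b.a.(a.(0 | 0) | (0 | 0 + b.0)) | —b→ v1
  v1 = a.(a.(0 | 0) | (0 | 0 + b.0)) | —a→ v2
  v2 = a.(0 | 0) | (0 | 0 + b.0) | —a→ v3, —b→ v4
  v3 = 0 | 0 | (0 | 0 + b.0) | —b→ v5
  v4 = a.(0 | 0) | 0 | —a→ v5
  v5 = 0 | 0 | 0 | (no moves)
Trace ⟨babb⟩ through P, begin at {u0}:
  after b @ step 1: {u1}
  after a @ step 2: {u2}
  after b @ step 3: {u3, u4}
  after b @ step 4: {u5}
  ✓ P
Trace ⟨babb⟩ through Q, begin at {v0}:
  after b @ step 1: {v1}
  after a @ step 2: {v2}
  after b @ step 3: {v4}
  after b @ step 4: no successor for Q

babb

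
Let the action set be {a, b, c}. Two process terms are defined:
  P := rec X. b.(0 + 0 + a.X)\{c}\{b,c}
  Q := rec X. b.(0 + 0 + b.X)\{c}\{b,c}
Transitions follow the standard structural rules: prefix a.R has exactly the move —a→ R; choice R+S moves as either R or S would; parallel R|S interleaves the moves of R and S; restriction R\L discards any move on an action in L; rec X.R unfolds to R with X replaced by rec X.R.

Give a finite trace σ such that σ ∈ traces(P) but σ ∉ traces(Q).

ba

P's transition system — 3 states:
  p0 = rec X. b.(0 + 0 + a.X)\{c}\{b,c} | ··b··> p1
  p1 = (0 + 0 + a.(rec X. b.(0 + 0 + a.X)\{c}\{b,c}))\{c}\{b,c} | ··a··> p2
  p2 = (rec X. b.(0 + 0 + a.X)\{c}\{b,c})\{c}\{b,c} | deadlocked
Q's transition system — 2 states:
  q0 = rec X. b.(0 + 0 + b.X)\{c}\{b,c} | ··b··> q1
  q1 = (0 + 0 + b.(rec X. b.(0 + 0 + b.X)\{c}\{b,c}))\{c}\{b,c} | deadlocked
Run σ = ⟨ba⟩ on P: start {p0}
  step 1 (b): {p1}
  step 2 (a): {p2}
  ✓ P
Run σ = ⟨ba⟩ on Q: start {q0}
  step 1 (b): {q1}
  step 2 (a): ∅  — Q cannot continue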